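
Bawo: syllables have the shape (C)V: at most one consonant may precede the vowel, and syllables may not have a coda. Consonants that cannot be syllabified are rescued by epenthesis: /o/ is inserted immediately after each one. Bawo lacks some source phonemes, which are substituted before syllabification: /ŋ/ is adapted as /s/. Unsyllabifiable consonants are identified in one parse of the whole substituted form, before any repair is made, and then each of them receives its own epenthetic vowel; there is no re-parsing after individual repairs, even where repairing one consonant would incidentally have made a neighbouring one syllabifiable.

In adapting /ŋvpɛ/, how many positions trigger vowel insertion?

2

After substitution the input is /svpɛ/.
The unsyllabifiable consonants are /s/, /v/; each receives one epenthetic vowel.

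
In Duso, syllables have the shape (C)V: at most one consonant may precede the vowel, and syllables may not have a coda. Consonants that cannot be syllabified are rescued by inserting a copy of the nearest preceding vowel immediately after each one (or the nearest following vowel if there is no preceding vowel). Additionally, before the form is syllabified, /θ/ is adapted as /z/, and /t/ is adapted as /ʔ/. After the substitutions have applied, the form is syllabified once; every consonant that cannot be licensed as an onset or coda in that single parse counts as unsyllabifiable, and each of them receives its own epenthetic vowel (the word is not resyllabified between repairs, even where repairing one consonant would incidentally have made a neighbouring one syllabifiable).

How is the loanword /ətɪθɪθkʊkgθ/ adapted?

əʔɪzɪzɪkʊkʊgʊzʊ

Substitution: /t/ → /ʔ/, /θ/ → /z/, giving /əʔɪzɪzkʊkgz/.
The consonants /z/, /k/, /g/, /z/ cannot be parsed into a legal (C)V syllable (no codas are permitted; onsets are limited to one consonant).
Inserting the epenthetic vowel yields /z/ → /zɪ/, /k/ → /kʊ/, /g/ → /gʊ/, /z/ → /zʊ/.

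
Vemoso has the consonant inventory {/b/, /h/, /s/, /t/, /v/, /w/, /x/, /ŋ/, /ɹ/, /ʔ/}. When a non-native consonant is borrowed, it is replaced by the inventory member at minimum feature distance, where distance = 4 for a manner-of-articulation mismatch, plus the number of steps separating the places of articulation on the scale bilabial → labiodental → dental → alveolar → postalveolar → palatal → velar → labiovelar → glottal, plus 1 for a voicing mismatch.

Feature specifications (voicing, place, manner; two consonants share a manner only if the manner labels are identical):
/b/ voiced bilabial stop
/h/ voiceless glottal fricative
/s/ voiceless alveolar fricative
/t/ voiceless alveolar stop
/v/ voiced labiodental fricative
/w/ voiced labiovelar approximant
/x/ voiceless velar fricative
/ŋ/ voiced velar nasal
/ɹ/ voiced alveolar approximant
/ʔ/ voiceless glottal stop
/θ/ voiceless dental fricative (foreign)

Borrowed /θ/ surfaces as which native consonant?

s

/s/ is closest: same manner (fricative), place distance 1 (dental→alveolar), same voicing; total 1. Next closest is /v/ at distance 2.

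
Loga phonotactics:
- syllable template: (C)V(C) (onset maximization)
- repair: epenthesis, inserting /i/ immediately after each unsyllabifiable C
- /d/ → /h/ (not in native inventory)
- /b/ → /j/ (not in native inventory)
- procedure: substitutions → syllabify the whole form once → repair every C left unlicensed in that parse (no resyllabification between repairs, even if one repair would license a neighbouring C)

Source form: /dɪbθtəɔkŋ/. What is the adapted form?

Substitution: /d/ → /h/, /b/ → /j/, giving /hɪjθtəɔkŋ/.
Syllabifying with onset maximization leaves /θ/, /ŋ/ stranded (at most one coda consonant is licensed; onsets are limited to one consonant).
Each unlicensed consonant becomes the onset of a new syllable: /θ/ → /θi/, /ŋ/ → /ŋi/.

hɪjθitəɔkŋi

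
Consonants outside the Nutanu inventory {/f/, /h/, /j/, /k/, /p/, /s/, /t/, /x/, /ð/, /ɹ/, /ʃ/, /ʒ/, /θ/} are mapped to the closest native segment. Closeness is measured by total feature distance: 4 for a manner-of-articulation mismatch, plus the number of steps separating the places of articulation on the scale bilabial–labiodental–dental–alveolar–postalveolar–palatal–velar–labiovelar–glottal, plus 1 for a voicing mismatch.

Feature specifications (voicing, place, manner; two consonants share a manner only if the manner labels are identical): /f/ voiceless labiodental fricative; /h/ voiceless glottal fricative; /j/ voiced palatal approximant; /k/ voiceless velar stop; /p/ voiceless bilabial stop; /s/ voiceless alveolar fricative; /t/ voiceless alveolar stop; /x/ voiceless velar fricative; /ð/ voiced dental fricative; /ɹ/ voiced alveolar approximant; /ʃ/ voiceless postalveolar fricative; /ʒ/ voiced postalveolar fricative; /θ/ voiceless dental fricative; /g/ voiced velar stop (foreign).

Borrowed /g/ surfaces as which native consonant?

k

/k/ is closest: same manner (stop), place distance 0 (velar→velar), voicing differs (+1); total 1. Next closest is /t/ at distance 4.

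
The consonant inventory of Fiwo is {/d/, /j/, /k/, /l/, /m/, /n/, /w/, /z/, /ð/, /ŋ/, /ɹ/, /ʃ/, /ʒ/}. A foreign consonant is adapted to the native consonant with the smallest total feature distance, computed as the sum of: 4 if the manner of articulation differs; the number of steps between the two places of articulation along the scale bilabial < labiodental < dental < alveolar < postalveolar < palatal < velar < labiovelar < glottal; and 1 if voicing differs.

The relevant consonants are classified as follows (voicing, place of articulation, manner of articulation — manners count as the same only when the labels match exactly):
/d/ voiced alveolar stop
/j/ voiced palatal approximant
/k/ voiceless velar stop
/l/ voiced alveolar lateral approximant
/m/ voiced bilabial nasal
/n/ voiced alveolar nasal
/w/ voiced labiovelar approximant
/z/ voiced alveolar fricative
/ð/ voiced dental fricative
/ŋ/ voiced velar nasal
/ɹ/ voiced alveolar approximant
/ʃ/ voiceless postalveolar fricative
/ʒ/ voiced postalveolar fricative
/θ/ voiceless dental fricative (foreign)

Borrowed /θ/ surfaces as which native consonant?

ð

/ð/ is closest: same manner (fricative), place distance 0 (dental→dental), voicing differs (+1); total 1. Next closest is /z/ at distance 2.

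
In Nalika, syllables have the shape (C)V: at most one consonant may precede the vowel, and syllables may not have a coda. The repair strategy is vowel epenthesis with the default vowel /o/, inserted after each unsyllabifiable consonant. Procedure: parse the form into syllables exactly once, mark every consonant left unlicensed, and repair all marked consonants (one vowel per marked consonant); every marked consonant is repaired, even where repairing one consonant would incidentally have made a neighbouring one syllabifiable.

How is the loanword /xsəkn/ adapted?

Syllabifying with onset maximization leaves /x/, /k/, /n/ stranded (no codas are permitted; onsets are limited to one consonant).
Epenthesis after each stranded consonant: /x/ → /xo/, /k/ → /ko/, /n/ → /no/.

xosəkono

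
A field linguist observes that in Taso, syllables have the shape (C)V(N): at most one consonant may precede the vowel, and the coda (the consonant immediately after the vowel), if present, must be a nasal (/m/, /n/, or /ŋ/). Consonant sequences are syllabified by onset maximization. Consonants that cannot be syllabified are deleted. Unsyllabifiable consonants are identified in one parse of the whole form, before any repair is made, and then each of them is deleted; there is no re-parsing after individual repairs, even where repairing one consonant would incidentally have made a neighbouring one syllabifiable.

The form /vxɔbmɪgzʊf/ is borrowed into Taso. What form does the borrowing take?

Syllabifying with onset maximization leaves /v/, /b/, /g/, /f/ stranded (only a nasal (/m/, /n/, or /ŋ/) is licensed in coda position; onsets are limited to one consonant).
Deleting the stranded consonants removes /v/, /b/, /g/, /f/.

xɔmɪzʊ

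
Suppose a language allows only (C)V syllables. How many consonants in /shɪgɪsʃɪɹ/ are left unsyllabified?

Under (C)V, the unsyllabifiable consonants are /s/, /s/, /ɹ/ (no codas are permitted; onsets are limited to one consonant).

3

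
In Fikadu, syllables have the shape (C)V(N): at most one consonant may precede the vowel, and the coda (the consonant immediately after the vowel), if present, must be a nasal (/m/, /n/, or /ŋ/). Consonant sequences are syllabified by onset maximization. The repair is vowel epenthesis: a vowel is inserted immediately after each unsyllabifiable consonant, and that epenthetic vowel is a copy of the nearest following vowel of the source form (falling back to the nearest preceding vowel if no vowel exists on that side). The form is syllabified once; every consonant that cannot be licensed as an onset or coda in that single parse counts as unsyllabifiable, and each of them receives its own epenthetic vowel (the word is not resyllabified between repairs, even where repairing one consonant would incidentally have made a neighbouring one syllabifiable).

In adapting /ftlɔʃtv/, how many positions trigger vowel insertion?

The unsyllabifiable consonants are /f/, /t/, /ʃ/, /t/, /v/; each receives one epenthetic vowel.

5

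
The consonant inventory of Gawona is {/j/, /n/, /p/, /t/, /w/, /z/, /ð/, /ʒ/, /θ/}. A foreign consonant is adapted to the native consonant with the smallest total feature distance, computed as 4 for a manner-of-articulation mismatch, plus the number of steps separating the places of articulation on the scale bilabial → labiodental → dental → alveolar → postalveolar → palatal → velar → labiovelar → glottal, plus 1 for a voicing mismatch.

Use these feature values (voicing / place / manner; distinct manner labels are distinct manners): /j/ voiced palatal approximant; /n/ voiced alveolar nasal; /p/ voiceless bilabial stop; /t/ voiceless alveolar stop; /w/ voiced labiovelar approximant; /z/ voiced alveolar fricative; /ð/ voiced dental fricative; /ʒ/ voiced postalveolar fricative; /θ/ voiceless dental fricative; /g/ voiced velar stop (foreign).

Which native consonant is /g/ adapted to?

/t/ is closest: same manner (stop), place distance 3 (velar→alveolar), voicing differs (+1); total 4. Next closest is /j/ at distance 5.

t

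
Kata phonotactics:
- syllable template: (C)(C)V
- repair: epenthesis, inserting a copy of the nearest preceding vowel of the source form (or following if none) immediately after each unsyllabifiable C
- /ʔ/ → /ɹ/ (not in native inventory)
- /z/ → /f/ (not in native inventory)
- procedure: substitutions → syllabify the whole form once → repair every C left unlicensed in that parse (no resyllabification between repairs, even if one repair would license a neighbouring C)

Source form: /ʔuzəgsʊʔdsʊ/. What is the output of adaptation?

Substitution: /ʔ/ → /ɹ/, /z/ → /f/, giving /ɹufəgsʊɹdsʊ/.
Under (C)(C)V, the unsyllabifiable consonants are /ɹ/ (no codas are permitted; onsets may contain at most 2 consonants).
Inserting the epenthetic vowel yields /ɹ/ → /ɹʊ/.

ɹufəgsʊɹʊdsʊ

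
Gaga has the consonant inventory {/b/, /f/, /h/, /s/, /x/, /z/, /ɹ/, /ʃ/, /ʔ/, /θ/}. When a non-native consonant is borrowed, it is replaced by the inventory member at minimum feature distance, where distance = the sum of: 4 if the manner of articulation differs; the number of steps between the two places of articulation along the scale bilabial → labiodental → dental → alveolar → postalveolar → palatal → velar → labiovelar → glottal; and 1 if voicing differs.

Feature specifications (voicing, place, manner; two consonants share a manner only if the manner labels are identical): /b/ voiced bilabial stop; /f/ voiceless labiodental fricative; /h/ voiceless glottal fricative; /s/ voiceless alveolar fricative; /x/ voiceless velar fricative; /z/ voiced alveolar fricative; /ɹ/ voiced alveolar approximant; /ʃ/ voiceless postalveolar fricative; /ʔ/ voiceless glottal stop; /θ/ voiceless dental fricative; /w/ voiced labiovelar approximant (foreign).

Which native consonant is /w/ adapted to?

/ɹ/ is closest: same manner (approximant), place distance 4 (labiovelar→alveolar), same voicing; total 4. Next closest is /h/ at distance 6.

ɹ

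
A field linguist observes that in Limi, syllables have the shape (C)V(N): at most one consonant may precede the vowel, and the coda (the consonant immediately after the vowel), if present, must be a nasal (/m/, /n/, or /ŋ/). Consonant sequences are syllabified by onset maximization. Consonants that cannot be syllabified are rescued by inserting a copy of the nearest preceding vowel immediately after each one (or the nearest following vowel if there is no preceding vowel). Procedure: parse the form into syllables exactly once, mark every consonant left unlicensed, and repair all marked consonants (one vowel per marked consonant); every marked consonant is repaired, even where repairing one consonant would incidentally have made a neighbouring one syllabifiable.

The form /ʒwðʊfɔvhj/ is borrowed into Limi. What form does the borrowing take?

ʒʊwʊðʊfɔvɔhɔjɔ

Syllabifying with onset maximization leaves /ʒ/, /w/, /v/, /h/, /j/ stranded (only a nasal (/m/, /n/, or /ŋ/) is licensed in coda position; onsets are limited to one consonant).
Inserting the epenthetic vowel yields /ʒ/ → /ʒʊ/, /w/ → /wʊ/, /v/ → /vɔ/, /h/ → /hɔ/, /j/ → /jɔ/.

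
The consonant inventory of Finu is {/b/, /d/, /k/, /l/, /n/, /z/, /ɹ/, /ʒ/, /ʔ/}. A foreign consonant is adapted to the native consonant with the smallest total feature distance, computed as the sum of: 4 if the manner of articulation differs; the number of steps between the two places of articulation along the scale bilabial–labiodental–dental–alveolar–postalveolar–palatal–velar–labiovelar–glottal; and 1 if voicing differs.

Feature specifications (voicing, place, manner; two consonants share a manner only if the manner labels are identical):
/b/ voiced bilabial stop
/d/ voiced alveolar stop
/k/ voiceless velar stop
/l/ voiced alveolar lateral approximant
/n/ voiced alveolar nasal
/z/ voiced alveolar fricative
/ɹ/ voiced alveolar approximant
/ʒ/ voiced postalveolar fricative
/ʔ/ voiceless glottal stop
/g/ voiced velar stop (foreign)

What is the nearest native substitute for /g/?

/k/ is closest: same manner (stop), place distance 0 (velar→velar), voicing differs (+1); total 1. Next closest is /d/ at distance 3.

k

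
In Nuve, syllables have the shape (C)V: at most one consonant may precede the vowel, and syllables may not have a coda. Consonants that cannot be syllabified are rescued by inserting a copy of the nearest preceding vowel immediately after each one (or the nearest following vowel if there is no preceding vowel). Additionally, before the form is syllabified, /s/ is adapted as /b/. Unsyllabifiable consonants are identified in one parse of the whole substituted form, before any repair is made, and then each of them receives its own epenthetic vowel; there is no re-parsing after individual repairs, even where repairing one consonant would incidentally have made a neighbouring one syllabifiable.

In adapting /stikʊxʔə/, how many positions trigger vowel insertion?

2

After substitution the input is /btikʊxʔə/.
The unsyllabifiable consonants are /b/, /x/; each receives one epenthetic vowel.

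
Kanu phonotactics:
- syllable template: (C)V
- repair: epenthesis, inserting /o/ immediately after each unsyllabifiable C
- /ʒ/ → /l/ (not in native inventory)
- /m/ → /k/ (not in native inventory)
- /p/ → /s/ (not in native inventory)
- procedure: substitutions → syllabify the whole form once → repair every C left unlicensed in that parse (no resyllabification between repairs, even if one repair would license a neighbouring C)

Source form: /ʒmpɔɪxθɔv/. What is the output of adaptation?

lokosɔɪxoθɔvo

Substitution: /ʒ/ → /l/, /m/ → /k/, /p/ → /s/, giving /lksɔɪxθɔv/.
Under (C)V, the unsyllabifiable consonants are /l/, /k/, /x/, /v/ (no codas are permitted; onsets are limited to one consonant).
Inserting the epenthetic vowel yields /l/ → /lo/, /k/ → /ko/, /x/ → /xo/, /v/ → /vo/.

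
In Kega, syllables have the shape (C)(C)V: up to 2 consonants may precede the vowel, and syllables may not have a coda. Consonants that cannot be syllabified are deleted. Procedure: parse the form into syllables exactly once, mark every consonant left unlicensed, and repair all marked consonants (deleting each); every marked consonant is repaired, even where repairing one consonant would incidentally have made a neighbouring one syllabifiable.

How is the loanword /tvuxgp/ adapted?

The consonants /x/, /g/, /p/ cannot be parsed into a legal (C)(C)V syllable (no codas are permitted; onsets may contain at most 2 consonants).
Each unlicensed consonant is deleted: /x/, /g/, /p/.

tvu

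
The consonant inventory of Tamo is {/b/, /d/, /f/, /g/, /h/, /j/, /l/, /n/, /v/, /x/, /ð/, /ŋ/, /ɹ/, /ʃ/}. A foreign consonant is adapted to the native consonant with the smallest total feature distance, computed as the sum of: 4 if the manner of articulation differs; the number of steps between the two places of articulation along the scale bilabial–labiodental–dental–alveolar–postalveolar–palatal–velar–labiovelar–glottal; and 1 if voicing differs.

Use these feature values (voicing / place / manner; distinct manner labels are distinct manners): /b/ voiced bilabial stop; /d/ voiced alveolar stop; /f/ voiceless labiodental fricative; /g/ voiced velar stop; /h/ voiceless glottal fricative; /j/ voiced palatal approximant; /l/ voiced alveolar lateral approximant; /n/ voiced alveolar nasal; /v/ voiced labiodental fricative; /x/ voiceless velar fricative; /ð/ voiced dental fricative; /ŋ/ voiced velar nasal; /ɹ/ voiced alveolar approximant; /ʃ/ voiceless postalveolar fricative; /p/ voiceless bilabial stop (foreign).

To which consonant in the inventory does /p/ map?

/b/ is closest: same manner (stop), place distance 0 (bilabial→bilabial), voicing differs (+1); total 1. Next closest is /d/ at distance 4.

b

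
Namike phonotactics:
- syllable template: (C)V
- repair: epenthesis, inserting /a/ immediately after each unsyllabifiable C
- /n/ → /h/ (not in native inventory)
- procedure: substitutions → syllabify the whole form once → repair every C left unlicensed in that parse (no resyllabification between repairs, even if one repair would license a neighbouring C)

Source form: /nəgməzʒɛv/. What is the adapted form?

Substitution: /n/ → /h/, giving /həgməzʒɛv/.
The consonants /g/, /z/, /v/ cannot be parsed into a legal (C)V syllable (no codas are permitted; onsets are limited to one consonant).
Inserting the epenthetic vowel yields /g/ → /ga/, /z/ → /za/, /v/ → /va/.

həgaməzaʒɛva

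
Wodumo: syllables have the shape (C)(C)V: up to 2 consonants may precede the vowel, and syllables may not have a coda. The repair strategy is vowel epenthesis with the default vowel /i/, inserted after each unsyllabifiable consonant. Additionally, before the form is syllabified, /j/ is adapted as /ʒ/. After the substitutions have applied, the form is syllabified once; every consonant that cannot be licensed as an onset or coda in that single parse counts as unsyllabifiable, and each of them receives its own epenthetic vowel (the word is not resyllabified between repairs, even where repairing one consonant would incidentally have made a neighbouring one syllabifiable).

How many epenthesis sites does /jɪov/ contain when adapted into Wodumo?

1

After substitution the input is /ʒɪov/.
The unsyllabifiable consonants are /v/; each receives one epenthetic vowel.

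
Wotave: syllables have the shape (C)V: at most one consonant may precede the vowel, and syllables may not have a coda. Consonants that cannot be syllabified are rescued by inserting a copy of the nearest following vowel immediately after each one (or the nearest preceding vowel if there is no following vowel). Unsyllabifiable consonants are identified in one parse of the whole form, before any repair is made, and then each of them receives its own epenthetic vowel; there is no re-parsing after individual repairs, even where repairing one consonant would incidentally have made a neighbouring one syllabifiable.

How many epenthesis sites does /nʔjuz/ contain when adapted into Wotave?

3

The unsyllabifiable consonants are /n/, /ʔ/, /z/; each receives one epenthetic vowel.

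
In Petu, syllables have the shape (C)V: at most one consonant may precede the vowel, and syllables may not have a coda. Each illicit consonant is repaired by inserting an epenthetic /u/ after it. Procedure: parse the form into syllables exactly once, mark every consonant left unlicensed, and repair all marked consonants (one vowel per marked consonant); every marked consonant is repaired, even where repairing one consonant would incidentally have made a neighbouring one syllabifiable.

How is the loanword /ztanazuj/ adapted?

zutanazuju

Under (C)V, the unsyllabifiable consonants are /z/, /j/ (no codas are permitted; onsets are limited to one consonant).
Inserting the epenthetic vowel yields /z/ → /zu/, /j/ → /ju/.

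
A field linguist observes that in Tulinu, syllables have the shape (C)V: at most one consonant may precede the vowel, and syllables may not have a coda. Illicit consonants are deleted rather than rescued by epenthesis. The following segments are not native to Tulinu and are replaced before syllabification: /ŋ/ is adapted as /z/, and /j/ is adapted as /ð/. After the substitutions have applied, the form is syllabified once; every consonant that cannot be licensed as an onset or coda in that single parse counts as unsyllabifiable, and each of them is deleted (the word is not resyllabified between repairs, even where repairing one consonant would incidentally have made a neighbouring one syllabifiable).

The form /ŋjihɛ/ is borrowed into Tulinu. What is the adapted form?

Substitution: /ŋ/ → /z/, /j/ → /ð/, giving /zðihɛ/.
Under (C)V, the unsyllabifiable consonants are /z/ (no codas are permitted; onsets are limited to one consonant).
Deletion applies to /z/.

ðihɛ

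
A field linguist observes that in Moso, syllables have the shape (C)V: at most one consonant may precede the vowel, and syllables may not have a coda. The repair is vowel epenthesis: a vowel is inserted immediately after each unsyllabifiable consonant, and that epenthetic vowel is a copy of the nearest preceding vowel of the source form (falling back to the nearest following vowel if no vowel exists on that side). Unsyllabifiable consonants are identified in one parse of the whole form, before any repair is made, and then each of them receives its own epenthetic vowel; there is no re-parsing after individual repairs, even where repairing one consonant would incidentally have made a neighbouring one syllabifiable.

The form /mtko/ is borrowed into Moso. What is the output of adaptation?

The consonants /m/, /t/ cannot be parsed into a legal (C)V syllable (no codas are permitted; onsets are limited to one consonant).
Each unlicensed consonant becomes the onset of a new syllable: /m/ → /mo/, /t/ → /to/.

motoko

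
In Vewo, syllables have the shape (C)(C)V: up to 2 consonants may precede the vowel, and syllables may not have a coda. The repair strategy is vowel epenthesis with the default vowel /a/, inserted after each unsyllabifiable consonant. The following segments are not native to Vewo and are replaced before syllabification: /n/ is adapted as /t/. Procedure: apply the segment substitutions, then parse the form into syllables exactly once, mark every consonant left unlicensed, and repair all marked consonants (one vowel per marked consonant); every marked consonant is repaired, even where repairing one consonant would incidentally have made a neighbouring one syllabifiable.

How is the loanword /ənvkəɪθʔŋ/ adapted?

Substitution: /n/ → /t/, giving /ətvkəɪθʔŋ/.
The consonants /t/, /θ/, /ʔ/, /ŋ/ cannot be parsed into a legal (C)(C)V syllable (no codas are permitted; onsets may contain at most 2 consonants).
Epenthesis after each stranded consonant: /t/ → /ta/, /θ/ → /θa/, /ʔ/ → /ʔa/, /ŋ/ → /ŋa/.

ətavkəɪθaʔaŋa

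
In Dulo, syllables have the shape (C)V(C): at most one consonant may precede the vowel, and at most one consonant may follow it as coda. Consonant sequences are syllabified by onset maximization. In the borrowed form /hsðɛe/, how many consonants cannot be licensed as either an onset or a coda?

Syllabifying with onset maximization leaves /h/, /s/ stranded (at most one coda consonant is licensed; onsets are limited to one consonant).

2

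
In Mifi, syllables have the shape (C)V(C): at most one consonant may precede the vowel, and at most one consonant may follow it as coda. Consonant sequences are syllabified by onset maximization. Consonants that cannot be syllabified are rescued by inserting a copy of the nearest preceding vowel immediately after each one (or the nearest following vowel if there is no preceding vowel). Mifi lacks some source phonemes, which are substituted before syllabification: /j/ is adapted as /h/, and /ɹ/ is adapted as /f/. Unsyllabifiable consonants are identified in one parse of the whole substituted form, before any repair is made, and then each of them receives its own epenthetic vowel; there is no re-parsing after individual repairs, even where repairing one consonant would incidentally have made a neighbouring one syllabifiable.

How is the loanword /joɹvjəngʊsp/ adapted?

hofvohəngʊspʊ

Substitution: /j/ → /h/, /ɹ/ → /f/, giving /hofvhəngʊsp/.
The consonants /v/, /p/ cannot be parsed into a legal (C)V(C) syllable (at most one coda consonant is licensed; onsets are limited to one consonant).
Epenthesis after each stranded consonant: /v/ → /vo/, /p/ → /pʊ/.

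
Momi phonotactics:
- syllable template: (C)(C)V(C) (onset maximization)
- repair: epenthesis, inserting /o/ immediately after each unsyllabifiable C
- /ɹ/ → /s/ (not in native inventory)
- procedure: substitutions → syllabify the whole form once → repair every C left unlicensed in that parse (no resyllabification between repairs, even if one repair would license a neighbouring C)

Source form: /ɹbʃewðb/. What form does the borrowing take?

sobʃewðobo

Substitution: /ɹ/ → /s/, giving /sbʃewðb/.
The consonants /s/, /ð/, /b/ cannot be parsed into a legal (C)(C)V(C) syllable (at most one coda consonant is licensed; onsets may contain at most 2 consonants).
Epenthesis after each stranded consonant: /s/ → /so/, /ð/ → /ðo/, /b/ → /bo/.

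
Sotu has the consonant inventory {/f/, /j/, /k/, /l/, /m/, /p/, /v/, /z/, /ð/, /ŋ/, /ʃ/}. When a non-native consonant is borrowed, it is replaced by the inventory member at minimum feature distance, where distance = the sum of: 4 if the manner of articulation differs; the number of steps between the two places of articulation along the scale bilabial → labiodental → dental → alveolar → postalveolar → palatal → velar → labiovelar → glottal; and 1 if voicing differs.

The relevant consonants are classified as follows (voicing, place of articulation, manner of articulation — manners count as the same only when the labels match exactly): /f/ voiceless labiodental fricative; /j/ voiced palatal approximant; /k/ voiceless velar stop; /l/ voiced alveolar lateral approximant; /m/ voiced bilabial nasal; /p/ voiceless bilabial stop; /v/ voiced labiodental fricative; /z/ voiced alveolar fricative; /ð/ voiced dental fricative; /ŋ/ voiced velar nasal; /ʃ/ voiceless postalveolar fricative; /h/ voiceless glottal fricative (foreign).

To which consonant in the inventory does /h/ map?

ʃ

/ʃ/ is closest: same manner (fricative), place distance 4 (glottal→postalveolar), same voicing; total 4. Next closest is /k/ at distance 6.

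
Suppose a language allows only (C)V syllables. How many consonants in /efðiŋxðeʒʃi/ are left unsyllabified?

The consonants /f/, /ŋ/, /x/, /ʒ/ cannot be parsed into a legal (C)V syllable (no codas are permitted; onsets are limited to one consonant).

4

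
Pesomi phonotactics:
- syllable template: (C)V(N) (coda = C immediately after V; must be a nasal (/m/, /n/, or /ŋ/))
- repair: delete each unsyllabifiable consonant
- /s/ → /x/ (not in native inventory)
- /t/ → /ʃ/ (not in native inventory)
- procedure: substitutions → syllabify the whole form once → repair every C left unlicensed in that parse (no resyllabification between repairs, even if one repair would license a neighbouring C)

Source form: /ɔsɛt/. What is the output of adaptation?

Substitution: /s/ → /x/, /t/ → /ʃ/, giving /ɔxɛʃ/.
The consonants /ʃ/ cannot be parsed into a legal (C)V(N) syllable (only a nasal (/m/, /n/, or /ŋ/) is licensed in coda position; onsets are limited to one consonant).
Deletion applies to /ʃ/.

ɔxɛ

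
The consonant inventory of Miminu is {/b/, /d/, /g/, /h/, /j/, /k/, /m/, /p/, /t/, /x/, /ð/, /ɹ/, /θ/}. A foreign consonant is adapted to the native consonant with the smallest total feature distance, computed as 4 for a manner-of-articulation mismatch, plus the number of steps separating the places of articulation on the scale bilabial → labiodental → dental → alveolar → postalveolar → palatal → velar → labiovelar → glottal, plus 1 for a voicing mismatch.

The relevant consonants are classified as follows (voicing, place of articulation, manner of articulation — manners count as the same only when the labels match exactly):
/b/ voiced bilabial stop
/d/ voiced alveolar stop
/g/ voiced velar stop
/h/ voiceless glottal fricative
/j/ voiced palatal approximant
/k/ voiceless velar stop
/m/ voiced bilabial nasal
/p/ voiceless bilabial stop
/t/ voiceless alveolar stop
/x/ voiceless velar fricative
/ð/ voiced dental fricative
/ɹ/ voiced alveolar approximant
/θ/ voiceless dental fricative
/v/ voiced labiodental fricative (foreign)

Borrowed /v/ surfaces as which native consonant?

/ð/ is closest: same manner (fricative), place distance 1 (labiodental→dental), same voicing; total 1. Next closest is /θ/ at distance 2.

ð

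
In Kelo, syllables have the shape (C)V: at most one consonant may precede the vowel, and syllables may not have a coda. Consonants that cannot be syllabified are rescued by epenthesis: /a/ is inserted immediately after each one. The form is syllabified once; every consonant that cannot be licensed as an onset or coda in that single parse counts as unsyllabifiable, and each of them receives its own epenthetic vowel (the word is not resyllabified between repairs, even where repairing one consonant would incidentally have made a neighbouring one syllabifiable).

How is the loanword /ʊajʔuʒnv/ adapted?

ʊajaʔuʒanava

Syllabifying with onset maximization leaves /j/, /ʒ/, /n/, /v/ stranded (no codas are permitted; onsets are limited to one consonant).
Inserting the epenthetic vowel yields /j/ → /ja/, /ʒ/ → /ʒa/, /n/ → /na/, /v/ → /va/.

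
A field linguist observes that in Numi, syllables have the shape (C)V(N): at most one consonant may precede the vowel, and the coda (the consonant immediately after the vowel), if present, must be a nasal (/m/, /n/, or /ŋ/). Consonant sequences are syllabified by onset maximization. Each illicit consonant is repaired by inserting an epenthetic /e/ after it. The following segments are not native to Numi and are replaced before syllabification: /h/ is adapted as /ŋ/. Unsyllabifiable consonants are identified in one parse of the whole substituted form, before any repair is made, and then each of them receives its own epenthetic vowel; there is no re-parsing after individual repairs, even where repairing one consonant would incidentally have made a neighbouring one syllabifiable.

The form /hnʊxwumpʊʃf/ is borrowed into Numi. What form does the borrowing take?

ŋenʊxewumpʊʃefe

Substitution: /h/ → /ŋ/, giving /ŋnʊxwumpʊʃf/.
Syllabifying with onset maximization leaves /ŋ/, /x/, /ʃ/, /f/ stranded (only a nasal (/m/, /n/, or /ŋ/) is licensed in coda position; onsets are limited to one consonant).
Epenthesis after each stranded consonant: /ŋ/ → /ŋe/, /x/ → /xe/, /ʃ/ → /ʃe/, /f/ → /fe/.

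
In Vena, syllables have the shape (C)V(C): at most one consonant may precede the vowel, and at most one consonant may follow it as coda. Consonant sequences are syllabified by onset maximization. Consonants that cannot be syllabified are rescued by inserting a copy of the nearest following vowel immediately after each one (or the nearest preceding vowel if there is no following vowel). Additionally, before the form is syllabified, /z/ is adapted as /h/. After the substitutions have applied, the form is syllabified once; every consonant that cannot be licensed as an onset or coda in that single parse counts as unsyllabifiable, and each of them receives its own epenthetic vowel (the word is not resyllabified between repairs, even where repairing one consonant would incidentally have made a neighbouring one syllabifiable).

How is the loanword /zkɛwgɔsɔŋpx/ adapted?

Substitution: /z/ → /h/, giving /hkɛwgɔsɔŋpx/.
Syllabifying with onset maximization leaves /h/, /p/, /x/ stranded (at most one coda consonant is licensed; onsets are limited to one consonant).
Inserting the epenthetic vowel yields /h/ → /hɛ/, /p/ → /pɔ/, /x/ → /xɔ/.

hɛkɛwgɔsɔŋpɔxɔ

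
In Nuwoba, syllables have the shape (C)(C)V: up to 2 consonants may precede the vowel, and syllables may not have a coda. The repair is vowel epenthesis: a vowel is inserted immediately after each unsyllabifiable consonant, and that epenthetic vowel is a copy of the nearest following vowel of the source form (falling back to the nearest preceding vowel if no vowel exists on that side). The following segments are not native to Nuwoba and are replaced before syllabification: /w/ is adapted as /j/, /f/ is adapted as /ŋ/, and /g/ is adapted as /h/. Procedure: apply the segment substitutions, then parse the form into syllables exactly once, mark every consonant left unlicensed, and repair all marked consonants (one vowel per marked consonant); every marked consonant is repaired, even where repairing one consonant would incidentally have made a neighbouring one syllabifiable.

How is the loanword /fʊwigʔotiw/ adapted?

ŋʊjihʔotiji

Substitution: /f/ → /ŋ/, /w/ → /j/, /g/ → /h/, giving /ŋʊjihʔotij/.
The consonants /j/ cannot be parsed into a legal (C)(C)V syllable (no codas are permitted; onsets may contain at most 2 consonants).
Inserting the epenthetic vowel yields /j/ → /ji/.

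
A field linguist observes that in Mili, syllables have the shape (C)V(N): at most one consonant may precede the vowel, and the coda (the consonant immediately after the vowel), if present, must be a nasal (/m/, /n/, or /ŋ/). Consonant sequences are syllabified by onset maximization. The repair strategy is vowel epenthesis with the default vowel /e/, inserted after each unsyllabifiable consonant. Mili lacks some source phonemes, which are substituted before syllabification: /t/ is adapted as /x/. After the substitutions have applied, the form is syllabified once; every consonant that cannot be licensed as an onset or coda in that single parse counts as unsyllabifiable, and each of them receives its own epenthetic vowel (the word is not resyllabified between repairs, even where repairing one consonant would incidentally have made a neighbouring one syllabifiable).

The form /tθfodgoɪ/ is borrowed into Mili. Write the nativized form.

xeθefodegoɪ

Substitution: /t/ → /x/, giving /xθfodgoɪ/.
Under (C)V(N), the unsyllabifiable consonants are /x/, /θ/, /d/ (only a nasal (/m/, /n/, or /ŋ/) is licensed in coda position; onsets are limited to one consonant).
Epenthesis after each stranded consonant: /x/ → /xe/, /θ/ → /θe/, /d/ → /de/.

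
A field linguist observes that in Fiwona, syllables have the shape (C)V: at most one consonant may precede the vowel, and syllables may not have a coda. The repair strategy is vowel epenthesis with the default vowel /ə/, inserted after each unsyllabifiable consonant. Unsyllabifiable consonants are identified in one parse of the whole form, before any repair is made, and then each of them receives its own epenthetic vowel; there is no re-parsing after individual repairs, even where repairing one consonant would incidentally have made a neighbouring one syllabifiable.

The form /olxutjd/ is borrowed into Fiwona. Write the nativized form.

oləxutəjədə

Under (C)V, the unsyllabifiable consonants are /l/, /t/, /j/, /d/ (no codas are permitted; onsets are limited to one consonant).
Epenthesis after each stranded consonant: /l/ → /lə/, /t/ → /tə/, /j/ → /jə/, /d/ → /də/.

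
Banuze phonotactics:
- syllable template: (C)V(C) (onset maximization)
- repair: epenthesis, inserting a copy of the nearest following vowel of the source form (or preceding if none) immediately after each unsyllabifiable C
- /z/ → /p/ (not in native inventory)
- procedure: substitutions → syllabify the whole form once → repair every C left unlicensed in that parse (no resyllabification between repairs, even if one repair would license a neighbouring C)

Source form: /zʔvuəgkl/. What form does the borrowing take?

Substitution: /z/ → /p/, giving /pʔvuəgkl/.
The consonants /p/, /ʔ/, /k/, /l/ cannot be parsed into a legal (C)V(C) syllable (at most one coda consonant is licensed; onsets are limited to one consonant).
Inserting the epenthetic vowel yields /p/ → /pu/, /ʔ/ → /ʔu/, /k/ → /kə/, /l/ → /lə/.

puʔuvuəgkələ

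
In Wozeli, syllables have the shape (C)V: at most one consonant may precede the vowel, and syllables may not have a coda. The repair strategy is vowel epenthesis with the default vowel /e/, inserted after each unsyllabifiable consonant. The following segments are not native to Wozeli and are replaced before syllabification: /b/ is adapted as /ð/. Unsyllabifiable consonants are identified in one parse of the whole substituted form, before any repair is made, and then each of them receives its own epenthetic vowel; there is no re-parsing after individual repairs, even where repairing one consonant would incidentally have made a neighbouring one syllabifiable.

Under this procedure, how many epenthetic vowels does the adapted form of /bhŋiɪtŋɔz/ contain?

After substitution the input is /ðhŋiɪtŋɔz/.
The unsyllabifiable consonants are /ð/, /h/, /t/, /z/; each receives one epenthetic vowel.

4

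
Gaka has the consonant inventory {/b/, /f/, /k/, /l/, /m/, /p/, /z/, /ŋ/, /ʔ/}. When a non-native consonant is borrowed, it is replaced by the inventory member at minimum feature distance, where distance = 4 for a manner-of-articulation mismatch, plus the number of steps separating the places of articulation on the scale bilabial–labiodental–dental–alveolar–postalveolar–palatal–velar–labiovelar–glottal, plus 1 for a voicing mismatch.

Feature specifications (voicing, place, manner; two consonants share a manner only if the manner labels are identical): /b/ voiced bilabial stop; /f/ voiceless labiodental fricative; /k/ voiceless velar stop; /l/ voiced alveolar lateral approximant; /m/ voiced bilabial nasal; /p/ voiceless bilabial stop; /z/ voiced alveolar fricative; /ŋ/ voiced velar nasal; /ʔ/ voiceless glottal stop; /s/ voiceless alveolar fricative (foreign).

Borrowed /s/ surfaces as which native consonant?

/z/ is closest: same manner (fricative), place distance 0 (alveolar→alveolar), voicing differs (+1); total 1. Next closest is /f/ at distance 2.

z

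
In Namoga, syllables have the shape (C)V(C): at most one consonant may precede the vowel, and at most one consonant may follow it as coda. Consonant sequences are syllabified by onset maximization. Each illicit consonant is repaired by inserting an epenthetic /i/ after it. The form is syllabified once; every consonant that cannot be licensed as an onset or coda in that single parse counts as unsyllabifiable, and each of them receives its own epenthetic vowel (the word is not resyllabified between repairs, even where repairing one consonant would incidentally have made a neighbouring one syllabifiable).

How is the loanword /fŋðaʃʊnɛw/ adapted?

The consonants /f/, /ŋ/ cannot be parsed into a legal (C)V(C) syllable (at most one coda consonant is licensed; onsets are limited to one consonant).
Epenthesis after each stranded consonant: /f/ → /fi/, /ŋ/ → /ŋi/.

fiŋiðaʃʊnɛw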